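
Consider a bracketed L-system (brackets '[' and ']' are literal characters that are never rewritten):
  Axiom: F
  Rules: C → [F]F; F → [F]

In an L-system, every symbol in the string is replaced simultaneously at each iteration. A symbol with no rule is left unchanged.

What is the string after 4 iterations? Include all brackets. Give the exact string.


Answer: [[[[F]]]]

Derivation:
Step 0: F
Step 1: [F]
Step 2: [[F]]
Step 3: [[[F]]]
Step 4: [[[[F]]]]


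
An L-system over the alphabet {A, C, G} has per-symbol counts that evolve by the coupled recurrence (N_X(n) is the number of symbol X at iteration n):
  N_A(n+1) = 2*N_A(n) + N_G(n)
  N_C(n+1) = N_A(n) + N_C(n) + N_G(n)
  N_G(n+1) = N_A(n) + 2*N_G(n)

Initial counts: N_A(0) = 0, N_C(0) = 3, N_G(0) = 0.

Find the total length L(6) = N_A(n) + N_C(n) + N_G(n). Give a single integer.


Answer: 3

Derivation:
Step 0: N_A=0, N_C=3, N_G=0, L=3
Step 1: N_A=0, N_C=3, N_G=0, L=3
Step 2: N_A=0, N_C=3, N_G=0, L=3
Step 3: N_A=0, N_C=3, N_G=0, L=3
Step 4: N_A=0, N_C=3, N_G=0, L=3
Step 5: N_A=0, N_C=3, N_G=0, L=3
Step 6: N_A=0, N_C=3, N_G=0, L=3


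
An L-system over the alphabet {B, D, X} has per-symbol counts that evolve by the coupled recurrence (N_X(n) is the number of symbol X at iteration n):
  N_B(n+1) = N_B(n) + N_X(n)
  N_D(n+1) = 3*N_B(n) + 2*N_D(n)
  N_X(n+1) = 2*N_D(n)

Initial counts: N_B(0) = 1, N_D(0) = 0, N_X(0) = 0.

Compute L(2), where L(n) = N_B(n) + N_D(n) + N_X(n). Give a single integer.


Step 0: N_B=1, N_D=0, N_X=0, L=1
Step 1: N_B=1, N_D=3, N_X=0, L=4
Step 2: N_B=1, N_D=9, N_X=6, L=16

Answer: 16


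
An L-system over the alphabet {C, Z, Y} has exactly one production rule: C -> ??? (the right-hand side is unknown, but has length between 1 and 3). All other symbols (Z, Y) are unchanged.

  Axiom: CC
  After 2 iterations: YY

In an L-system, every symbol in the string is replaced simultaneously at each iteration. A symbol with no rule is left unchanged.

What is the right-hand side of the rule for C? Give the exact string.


Trying C -> Y:
  Step 0: CC
  Step 1: YY
  Step 2: YY
Matches the given result.

Answer: Y


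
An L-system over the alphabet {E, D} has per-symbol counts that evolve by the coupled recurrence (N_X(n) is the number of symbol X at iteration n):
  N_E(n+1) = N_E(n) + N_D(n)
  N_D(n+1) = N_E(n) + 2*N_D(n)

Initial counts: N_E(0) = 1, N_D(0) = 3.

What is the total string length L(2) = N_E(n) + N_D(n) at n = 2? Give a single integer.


Step 0: N_E=1, N_D=3, L=4
Step 1: N_E=4, N_D=7, L=11
Step 2: N_E=11, N_D=18, L=29

Answer: 29


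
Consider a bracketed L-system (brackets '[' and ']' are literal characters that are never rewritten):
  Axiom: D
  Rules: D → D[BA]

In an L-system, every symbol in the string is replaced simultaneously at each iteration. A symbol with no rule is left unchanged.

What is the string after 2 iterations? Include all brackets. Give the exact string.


Answer: D[BA][BA]

Derivation:
Step 0: D
Step 1: D[BA]
Step 2: D[BA][BA]


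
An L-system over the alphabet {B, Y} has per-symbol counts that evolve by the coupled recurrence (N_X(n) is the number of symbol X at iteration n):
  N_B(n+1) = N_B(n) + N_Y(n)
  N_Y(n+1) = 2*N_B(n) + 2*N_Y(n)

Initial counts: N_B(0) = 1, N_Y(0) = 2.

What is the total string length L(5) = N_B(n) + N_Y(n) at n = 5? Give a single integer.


Answer: 729

Derivation:
Step 0: N_B=1, N_Y=2, L=3
Step 1: N_B=3, N_Y=6, L=9
Step 2: N_B=9, N_Y=18, L=27
Step 3: N_B=27, N_Y=54, L=81
Step 4: N_B=81, N_Y=162, L=243
Step 5: N_B=243, N_Y=486, L=729


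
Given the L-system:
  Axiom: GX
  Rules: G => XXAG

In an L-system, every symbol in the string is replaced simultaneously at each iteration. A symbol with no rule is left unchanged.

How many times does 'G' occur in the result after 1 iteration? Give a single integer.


Step 0: GX  (1 'G')
Step 1: XXAGX  (1 'G')

Answer: 1


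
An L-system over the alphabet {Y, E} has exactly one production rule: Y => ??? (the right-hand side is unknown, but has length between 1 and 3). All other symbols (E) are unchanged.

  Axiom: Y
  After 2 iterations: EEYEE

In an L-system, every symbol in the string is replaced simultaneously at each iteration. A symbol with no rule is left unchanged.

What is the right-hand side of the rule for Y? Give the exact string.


Trying Y => EYE:
  Step 0: Y
  Step 1: EYE
  Step 2: EEYEE
Matches the given result.

Answer: EYE


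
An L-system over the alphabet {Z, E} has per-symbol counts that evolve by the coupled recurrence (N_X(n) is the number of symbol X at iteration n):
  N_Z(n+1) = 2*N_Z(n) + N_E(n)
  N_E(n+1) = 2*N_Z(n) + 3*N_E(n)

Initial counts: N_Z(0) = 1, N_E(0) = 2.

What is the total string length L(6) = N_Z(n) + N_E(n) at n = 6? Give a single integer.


Step 0: N_Z=1, N_E=2, L=3
Step 1: N_Z=4, N_E=8, L=12
Step 2: N_Z=16, N_E=32, L=48
Step 3: N_Z=64, N_E=128, L=192
Step 4: N_Z=256, N_E=512, L=768
Step 5: N_Z=1024, N_E=2048, L=3072
Step 6: N_Z=4096, N_E=8192, L=12288

Answer: 12288


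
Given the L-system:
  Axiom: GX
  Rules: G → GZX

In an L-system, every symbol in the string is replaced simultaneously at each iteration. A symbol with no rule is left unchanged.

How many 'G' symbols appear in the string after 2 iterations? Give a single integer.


Step 0: GX  (1 'G')
Step 1: GZXX  (1 'G')
Step 2: GZXZXX  (1 'G')

Answer: 1


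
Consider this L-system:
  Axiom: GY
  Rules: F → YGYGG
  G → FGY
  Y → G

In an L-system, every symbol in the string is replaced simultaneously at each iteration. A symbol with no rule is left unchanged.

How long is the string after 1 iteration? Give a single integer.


Answer: 4

Derivation:
Step 0: length = 2
Step 1: length = 4


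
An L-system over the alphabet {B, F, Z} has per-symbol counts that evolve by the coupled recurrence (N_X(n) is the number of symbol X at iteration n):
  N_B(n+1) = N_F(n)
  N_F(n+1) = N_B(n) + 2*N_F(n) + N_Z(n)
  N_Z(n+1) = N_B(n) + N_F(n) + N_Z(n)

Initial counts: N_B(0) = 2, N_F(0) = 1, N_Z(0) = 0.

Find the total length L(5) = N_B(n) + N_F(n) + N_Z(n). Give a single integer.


Step 0: N_B=2, N_F=1, N_Z=0, L=3
Step 1: N_B=1, N_F=4, N_Z=3, L=8
Step 2: N_B=4, N_F=12, N_Z=8, L=24
Step 3: N_B=12, N_F=36, N_Z=24, L=72
Step 4: N_B=36, N_F=108, N_Z=72, L=216
Step 5: N_B=108, N_F=324, N_Z=216, L=648

Answer: 648


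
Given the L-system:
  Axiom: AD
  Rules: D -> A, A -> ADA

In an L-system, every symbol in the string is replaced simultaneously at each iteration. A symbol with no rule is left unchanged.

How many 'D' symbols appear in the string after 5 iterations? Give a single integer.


Step 0: AD  (1 'D')
Step 1: ADAA  (1 'D')
Step 2: ADAAADAADA  (3 'D')
Step 3: ADAAADAADAADAAADAADAAADA  (7 'D')
Step 4: ADAAADAADAADAAADAADAAADAADAAADAADAADAAADAADAAADAADAADAAADA  (17 'D')
Step 5: ADAAADAADAADAAADAADAAADAADAAADAADAADAAADAADAAADAADAADAAADAADAAADAADAADAAADAADAAADAADAAADAADAADAAADAADAAADAADAADAAADAADAAADAADAAADAADAADAAADA  (41 'D')

Answer: 41


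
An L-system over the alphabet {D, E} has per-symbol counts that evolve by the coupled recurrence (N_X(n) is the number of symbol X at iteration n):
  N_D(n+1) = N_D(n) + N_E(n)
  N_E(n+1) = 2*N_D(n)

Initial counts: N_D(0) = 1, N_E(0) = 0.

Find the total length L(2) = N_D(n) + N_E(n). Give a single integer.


Answer: 5

Derivation:
Step 0: N_D=1, N_E=0, L=1
Step 1: N_D=1, N_E=2, L=3
Step 2: N_D=3, N_E=2, L=5


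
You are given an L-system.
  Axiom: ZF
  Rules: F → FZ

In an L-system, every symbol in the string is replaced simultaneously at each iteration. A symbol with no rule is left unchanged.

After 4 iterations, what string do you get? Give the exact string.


Answer: ZFZZZZ

Derivation:
Step 0: ZF
Step 1: ZFZ
Step 2: ZFZZ
Step 3: ZFZZZ
Step 4: ZFZZZZ


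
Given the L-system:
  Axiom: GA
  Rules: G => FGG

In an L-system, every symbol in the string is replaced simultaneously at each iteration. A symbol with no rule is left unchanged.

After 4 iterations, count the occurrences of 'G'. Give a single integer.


Step 0: GA  (1 'G')
Step 1: FGGA  (2 'G')
Step 2: FFGGFGGA  (4 'G')
Step 3: FFFGGFGGFFGGFGGA  (8 'G')
Step 4: FFFFGGFGGFFGGFGGFFFGGFGGFFGGFGGA  (16 'G')

Answer: 16


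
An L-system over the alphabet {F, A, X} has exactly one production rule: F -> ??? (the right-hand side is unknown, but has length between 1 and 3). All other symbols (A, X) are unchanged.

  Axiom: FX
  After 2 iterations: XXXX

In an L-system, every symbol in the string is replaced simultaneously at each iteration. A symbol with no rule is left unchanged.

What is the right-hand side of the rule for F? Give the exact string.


Answer: XXX

Derivation:
Trying F -> XXX:
  Step 0: FX
  Step 1: XXXX
  Step 2: XXXX
Matches the given result.


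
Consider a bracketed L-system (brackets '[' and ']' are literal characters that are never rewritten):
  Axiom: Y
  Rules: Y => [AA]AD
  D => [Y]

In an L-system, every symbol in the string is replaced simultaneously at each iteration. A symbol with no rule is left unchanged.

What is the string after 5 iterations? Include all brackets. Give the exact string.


Step 0: Y
Step 1: [AA]AD
Step 2: [AA]A[Y]
Step 3: [AA]A[[AA]AD]
Step 4: [AA]A[[AA]A[Y]]
Step 5: [AA]A[[AA]A[[AA]AD]]

Answer: [AA]A[[AA]A[[AA]AD]]


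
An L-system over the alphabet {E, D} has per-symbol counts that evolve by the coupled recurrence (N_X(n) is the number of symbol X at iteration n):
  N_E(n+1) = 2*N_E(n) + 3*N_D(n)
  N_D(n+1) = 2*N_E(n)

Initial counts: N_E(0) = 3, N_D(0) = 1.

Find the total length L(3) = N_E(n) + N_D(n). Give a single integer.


Step 0: N_E=3, N_D=1, L=4
Step 1: N_E=9, N_D=6, L=15
Step 2: N_E=36, N_D=18, L=54
Step 3: N_E=126, N_D=72, L=198

Answer: 198


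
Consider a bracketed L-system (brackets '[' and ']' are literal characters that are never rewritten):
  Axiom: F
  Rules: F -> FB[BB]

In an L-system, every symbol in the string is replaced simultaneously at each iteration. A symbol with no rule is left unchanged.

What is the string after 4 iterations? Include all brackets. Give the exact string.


Step 0: F
Step 1: FB[BB]
Step 2: FB[BB]B[BB]
Step 3: FB[BB]B[BB]B[BB]
Step 4: FB[BB]B[BB]B[BB]B[BB]

Answer: FB[BB]B[BB]B[BB]B[BB]


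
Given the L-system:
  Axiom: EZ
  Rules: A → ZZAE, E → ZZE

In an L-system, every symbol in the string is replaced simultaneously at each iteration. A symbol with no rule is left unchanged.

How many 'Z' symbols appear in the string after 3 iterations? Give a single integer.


Answer: 7

Derivation:
Step 0: EZ  (1 'Z')
Step 1: ZZEZ  (3 'Z')
Step 2: ZZZZEZ  (5 'Z')
Step 3: ZZZZZZEZ  (7 'Z')


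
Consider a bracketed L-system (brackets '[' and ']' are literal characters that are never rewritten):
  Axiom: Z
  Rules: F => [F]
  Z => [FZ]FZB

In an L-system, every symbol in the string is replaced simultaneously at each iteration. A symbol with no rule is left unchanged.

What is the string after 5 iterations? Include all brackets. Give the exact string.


Answer: [[[[[F]]]][[[[F]]][[[F]][[F][FZ]FZB][F][FZ]FZBB][[F]][[F][FZ]FZB][F][FZ]FZBBB][[[F]]][[[F]][[F][FZ]FZB][F][FZ]FZBB][[F]][[F][FZ]FZB][F][FZ]FZBBBB][[[[F]]]][[[[F]]][[[F]][[F][FZ]FZB][F][FZ]FZBB][[F]][[F][FZ]FZB][F][FZ]FZBBB][[[F]]][[[F]][[F][FZ]FZB][F][FZ]FZBB][[F]][[F][FZ]FZB][F][FZ]FZBBBBB

Derivation:
Step 0: Z
Step 1: [FZ]FZB
Step 2: [[F][FZ]FZB][F][FZ]FZBB
Step 3: [[[F]][[F][FZ]FZB][F][FZ]FZBB][[F]][[F][FZ]FZB][F][FZ]FZBBB
Step 4: [[[[F]]][[[F]][[F][FZ]FZB][F][FZ]FZBB][[F]][[F][FZ]FZB][F][FZ]FZBBB][[[F]]][[[F]][[F][FZ]FZB][F][FZ]FZBB][[F]][[F][FZ]FZB][F][FZ]FZBBBB
Step 5: [[[[[F]]]][[[[F]]][[[F]][[F][FZ]FZB][F][FZ]FZBB][[F]][[F][FZ]FZB][F][FZ]FZBBB][[[F]]][[[F]][[F][FZ]FZB][F][FZ]FZBB][[F]][[F][FZ]FZB][F][FZ]FZBBBB][[[[F]]]][[[[F]]][[[F]][[F][FZ]FZB][F][FZ]FZBB][[F]][[F][FZ]FZB][F][FZ]FZBBB][[[F]]][[[F]][[F][FZ]FZB][F][FZ]FZBB][[F]][[F][FZ]FZB][F][FZ]FZBBBBB


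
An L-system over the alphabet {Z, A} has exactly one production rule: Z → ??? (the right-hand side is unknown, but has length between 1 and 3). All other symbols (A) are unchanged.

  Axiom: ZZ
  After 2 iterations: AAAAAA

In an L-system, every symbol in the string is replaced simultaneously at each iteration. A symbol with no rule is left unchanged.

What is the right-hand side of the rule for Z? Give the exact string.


Answer: AAA

Derivation:
Trying Z → AAA:
  Step 0: ZZ
  Step 1: AAAAAA
  Step 2: AAAAAA
Matches the given result.


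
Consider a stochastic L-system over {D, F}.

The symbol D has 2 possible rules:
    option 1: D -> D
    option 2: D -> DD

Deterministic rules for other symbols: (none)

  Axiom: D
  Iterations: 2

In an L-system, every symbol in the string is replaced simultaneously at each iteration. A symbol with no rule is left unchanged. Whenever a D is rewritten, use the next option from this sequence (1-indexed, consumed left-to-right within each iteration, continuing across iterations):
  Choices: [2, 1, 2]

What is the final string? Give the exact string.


Answer: DDD

Derivation:
Step 0: D
Step 1: DD  (used choices [2])
Step 2: DDD  (used choices [1, 2])


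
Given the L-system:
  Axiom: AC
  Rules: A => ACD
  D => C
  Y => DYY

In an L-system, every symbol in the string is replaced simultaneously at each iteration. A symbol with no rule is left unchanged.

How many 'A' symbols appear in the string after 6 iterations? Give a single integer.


Answer: 1

Derivation:
Step 0: AC  (1 'A')
Step 1: ACDC  (1 'A')
Step 2: ACDCCC  (1 'A')
Step 3: ACDCCCCC  (1 'A')
Step 4: ACDCCCCCCC  (1 'A')
Step 5: ACDCCCCCCCCC  (1 'A')
Step 6: ACDCCCCCCCCCCC  (1 'A')


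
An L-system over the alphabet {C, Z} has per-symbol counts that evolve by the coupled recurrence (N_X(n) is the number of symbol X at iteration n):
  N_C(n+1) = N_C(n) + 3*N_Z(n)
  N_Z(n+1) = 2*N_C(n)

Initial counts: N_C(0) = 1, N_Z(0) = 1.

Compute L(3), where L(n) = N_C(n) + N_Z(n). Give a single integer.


Step 0: N_C=1, N_Z=1, L=2
Step 1: N_C=4, N_Z=2, L=6
Step 2: N_C=10, N_Z=8, L=18
Step 3: N_C=34, N_Z=20, L=54

Answer: 54


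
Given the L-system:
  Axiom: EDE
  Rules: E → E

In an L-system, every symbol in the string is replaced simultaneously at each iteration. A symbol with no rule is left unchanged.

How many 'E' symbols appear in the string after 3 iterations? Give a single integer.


Step 0: EDE  (2 'E')
Step 1: EDE  (2 'E')
Step 2: EDE  (2 'E')
Step 3: EDE  (2 'E')

Answer: 2


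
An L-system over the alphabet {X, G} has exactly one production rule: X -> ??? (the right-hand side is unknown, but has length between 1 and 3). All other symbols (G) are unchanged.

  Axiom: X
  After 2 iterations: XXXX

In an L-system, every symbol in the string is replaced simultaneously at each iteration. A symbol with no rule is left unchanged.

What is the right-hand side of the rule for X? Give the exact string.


Trying X -> XX:
  Step 0: X
  Step 1: XX
  Step 2: XXXX
Matches the given result.

Answer: XX


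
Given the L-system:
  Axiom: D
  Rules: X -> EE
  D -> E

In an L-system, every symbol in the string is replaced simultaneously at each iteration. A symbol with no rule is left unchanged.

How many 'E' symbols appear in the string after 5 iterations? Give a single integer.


Answer: 1

Derivation:
Step 0: D  (0 'E')
Step 1: E  (1 'E')
Step 2: E  (1 'E')
Step 3: E  (1 'E')
Step 4: E  (1 'E')
Step 5: E  (1 'E')


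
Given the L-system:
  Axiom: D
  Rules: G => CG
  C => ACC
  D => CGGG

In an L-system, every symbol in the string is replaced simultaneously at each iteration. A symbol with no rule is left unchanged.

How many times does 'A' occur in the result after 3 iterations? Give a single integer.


Step 0: D  (0 'A')
Step 1: CGGG  (0 'A')
Step 2: ACCCGCGCG  (1 'A')
Step 3: AACCACCACCCGACCCGACCCG  (6 'A')

Answer: 6


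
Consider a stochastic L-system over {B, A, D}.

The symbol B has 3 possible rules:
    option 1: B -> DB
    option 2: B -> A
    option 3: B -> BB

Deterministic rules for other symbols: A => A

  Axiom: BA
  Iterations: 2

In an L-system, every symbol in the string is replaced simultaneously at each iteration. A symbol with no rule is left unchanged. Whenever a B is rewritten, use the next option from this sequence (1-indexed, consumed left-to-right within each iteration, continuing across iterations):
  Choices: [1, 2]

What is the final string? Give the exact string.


Step 0: BA
Step 1: DBA  (used choices [1])
Step 2: DAA  (used choices [2])

Answer: DAA


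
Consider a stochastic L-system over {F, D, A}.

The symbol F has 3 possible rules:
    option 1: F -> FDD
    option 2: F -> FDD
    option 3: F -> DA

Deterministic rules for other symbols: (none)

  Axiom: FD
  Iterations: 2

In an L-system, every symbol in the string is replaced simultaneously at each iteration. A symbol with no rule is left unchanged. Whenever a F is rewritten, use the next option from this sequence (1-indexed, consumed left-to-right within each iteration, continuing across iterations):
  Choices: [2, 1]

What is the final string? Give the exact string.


Answer: FDDDDD

Derivation:
Step 0: FD
Step 1: FDDD  (used choices [2])
Step 2: FDDDDD  (used choices [1])


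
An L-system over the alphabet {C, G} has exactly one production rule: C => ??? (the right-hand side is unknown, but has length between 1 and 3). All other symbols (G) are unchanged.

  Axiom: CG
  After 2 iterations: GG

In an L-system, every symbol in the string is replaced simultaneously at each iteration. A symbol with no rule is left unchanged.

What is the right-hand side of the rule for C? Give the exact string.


Answer: G

Derivation:
Trying C => G:
  Step 0: CG
  Step 1: GG
  Step 2: GG
Matches the given result.


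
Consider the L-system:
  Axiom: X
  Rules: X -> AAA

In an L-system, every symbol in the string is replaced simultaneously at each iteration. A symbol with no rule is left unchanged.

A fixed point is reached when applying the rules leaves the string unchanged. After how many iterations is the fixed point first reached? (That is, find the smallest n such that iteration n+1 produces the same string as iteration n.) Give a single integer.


Step 0: X
Step 1: AAA
Step 2: AAA  (unchanged — fixed point at step 1)

Answer: 1


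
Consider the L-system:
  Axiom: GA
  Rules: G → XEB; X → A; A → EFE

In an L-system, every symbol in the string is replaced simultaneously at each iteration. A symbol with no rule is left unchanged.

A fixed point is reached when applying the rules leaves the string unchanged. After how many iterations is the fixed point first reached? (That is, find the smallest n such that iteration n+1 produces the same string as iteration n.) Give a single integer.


Step 0: GA
Step 1: XEBEFE
Step 2: AEBEFE
Step 3: EFEEBEFE
Step 4: EFEEBEFE  (unchanged — fixed point at step 3)

Answer: 3


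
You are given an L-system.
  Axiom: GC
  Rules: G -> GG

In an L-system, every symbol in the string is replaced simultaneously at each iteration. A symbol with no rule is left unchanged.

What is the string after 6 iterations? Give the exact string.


Answer: GGGGGGGGGGGGGGGGGGGGGGGGGGGGGGGGGGGGGGGGGGGGGGGGGGGGGGGGGGGGGGGGC

Derivation:
Step 0: GC
Step 1: GGC
Step 2: GGGGC
Step 3: GGGGGGGGC
Step 4: GGGGGGGGGGGGGGGGC
Step 5: GGGGGGGGGGGGGGGGGGGGGGGGGGGGGGGGC
Step 6: GGGGGGGGGGGGGGGGGGGGGGGGGGGGGGGGGGGGGGGGGGGGGGGGGGGGGGGGGGGGGGGGC


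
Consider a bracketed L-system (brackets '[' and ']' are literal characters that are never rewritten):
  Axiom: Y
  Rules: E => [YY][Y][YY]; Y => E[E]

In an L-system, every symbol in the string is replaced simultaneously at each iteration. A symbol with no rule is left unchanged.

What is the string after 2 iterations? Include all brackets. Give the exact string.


Step 0: Y
Step 1: E[E]
Step 2: [YY][Y][YY][[YY][Y][YY]]

Answer: [YY][Y][YY][[YY][Y][YY]]


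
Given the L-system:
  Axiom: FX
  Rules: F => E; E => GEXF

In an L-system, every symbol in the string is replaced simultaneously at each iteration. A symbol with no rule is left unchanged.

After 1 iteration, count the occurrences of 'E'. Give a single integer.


Step 0: FX  (0 'E')
Step 1: EX  (1 'E')

Answer: 1


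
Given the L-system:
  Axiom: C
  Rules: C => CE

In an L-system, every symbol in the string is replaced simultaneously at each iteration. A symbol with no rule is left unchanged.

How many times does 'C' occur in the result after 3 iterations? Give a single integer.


Answer: 1

Derivation:
Step 0: C  (1 'C')
Step 1: CE  (1 'C')
Step 2: CEE  (1 'C')
Step 3: CEEE  (1 'C')


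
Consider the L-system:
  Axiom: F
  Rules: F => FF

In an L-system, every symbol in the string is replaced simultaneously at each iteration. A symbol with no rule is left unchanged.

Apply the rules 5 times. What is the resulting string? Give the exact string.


Step 0: F
Step 1: FF
Step 2: FFFF
Step 3: FFFFFFFF
Step 4: FFFFFFFFFFFFFFFF
Step 5: FFFFFFFFFFFFFFFFFFFFFFFFFFFFFFFF

Answer: FFFFFFFFFFFFFFFFFFFFFFFFFFFFFFFF


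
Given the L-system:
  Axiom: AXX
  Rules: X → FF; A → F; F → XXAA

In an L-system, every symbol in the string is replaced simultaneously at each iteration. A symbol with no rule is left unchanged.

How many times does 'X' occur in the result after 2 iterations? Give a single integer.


Step 0: AXX  (2 'X')
Step 1: FFFFF  (0 'X')
Step 2: XXAAXXAAXXAAXXAAXXAA  (10 'X')

Answer: 10


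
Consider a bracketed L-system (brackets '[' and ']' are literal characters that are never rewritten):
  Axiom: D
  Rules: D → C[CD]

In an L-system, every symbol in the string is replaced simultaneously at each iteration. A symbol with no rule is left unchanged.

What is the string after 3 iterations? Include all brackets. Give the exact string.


Answer: C[CC[CC[CD]]]

Derivation:
Step 0: D
Step 1: C[CD]
Step 2: C[CC[CD]]
Step 3: C[CC[CC[CD]]]


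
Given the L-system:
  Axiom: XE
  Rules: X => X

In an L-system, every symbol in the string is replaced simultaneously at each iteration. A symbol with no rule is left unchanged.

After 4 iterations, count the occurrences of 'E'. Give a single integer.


Step 0: XE  (1 'E')
Step 1: XE  (1 'E')
Step 2: XE  (1 'E')
Step 3: XE  (1 'E')
Step 4: XE  (1 'E')

Answer: 1


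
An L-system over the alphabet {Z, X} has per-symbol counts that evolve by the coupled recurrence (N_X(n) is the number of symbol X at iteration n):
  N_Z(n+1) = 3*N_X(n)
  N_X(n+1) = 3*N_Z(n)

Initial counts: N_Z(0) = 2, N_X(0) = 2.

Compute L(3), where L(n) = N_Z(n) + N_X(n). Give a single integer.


Step 0: N_Z=2, N_X=2, L=4
Step 1: N_Z=6, N_X=6, L=12
Step 2: N_Z=18, N_X=18, L=36
Step 3: N_Z=54, N_X=54, L=108

Answer: 108


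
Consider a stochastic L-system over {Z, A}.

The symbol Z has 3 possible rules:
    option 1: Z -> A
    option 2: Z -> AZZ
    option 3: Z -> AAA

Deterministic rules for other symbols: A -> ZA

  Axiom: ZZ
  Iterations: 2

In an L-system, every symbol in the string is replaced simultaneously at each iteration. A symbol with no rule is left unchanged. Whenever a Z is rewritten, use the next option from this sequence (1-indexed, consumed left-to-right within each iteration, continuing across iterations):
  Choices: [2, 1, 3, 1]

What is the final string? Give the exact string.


Answer: ZAAAAAZA

Derivation:
Step 0: ZZ
Step 1: AZZA  (used choices [2, 1])
Step 2: ZAAAAAZA  (used choices [3, 1])


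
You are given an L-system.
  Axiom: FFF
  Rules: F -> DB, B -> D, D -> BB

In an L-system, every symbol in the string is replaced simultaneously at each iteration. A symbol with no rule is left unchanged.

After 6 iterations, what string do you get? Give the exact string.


Answer: BBBBBBBBDDDDBBBBBBBBDDDDBBBBBBBBDDDD

Derivation:
Step 0: FFF
Step 1: DBDBDB
Step 2: BBDBBDBBD
Step 3: DDBBDDBBDDBB
Step 4: BBBBDDBBBBDDBBBBDD
Step 5: DDDDBBBBDDDDBBBBDDDDBBBB
Step 6: BBBBBBBBDDDDBBBBBBBBDDDDBBBBBBBBDDDD


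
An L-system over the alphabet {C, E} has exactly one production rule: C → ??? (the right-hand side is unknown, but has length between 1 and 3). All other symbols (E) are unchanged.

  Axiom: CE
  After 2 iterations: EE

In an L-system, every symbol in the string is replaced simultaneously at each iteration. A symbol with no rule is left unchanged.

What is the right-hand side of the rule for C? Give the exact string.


Trying C → E:
  Step 0: CE
  Step 1: EE
  Step 2: EE
Matches the given result.

Answer: E


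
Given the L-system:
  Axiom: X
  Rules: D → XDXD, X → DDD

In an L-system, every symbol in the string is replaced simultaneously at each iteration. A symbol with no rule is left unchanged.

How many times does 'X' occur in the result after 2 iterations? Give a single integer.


Step 0: X  (1 'X')
Step 1: DDD  (0 'X')
Step 2: XDXDXDXDXDXD  (6 'X')

Answer: 6


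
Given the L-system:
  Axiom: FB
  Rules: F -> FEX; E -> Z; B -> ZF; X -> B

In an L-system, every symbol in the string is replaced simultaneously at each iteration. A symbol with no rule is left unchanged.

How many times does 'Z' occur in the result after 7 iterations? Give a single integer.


Answer: 34

Derivation:
Step 0: FB  (0 'Z')
Step 1: FEXZF  (1 'Z')
Step 2: FEXZBZFEX  (2 'Z')
Step 3: FEXZBZZFZFEXZB  (5 'Z')
Step 4: FEXZBZZFZZFEXZFEXZBZZF  (9 'Z')
Step 5: FEXZBZZFZZFEXZZFEXZBZFEXZBZZFZZFEX  (14 'Z')
Step 6: FEXZBZZFZZFEXZZFEXZBZZFEXZBZZFZFEXZBZZFZZFEXZZFEXZB  (22 'Z')
Step 7: FEXZBZZFZZFEXZZFEXZBZZFEXZBZZFZZFEXZBZZFZZFEXZFEXZBZZFZZFEXZZFEXZBZZFEXZBZZF  (34 'Z')


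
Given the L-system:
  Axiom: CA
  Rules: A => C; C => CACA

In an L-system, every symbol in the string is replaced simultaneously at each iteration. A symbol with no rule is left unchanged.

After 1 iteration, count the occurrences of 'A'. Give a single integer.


Answer: 2

Derivation:
Step 0: CA  (1 'A')
Step 1: CACAC  (2 'A')


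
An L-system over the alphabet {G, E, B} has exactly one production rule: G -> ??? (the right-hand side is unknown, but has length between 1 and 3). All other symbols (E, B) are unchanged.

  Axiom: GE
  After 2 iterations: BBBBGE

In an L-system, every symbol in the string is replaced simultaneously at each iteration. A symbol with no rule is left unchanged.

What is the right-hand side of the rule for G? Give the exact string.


Trying G -> BBG:
  Step 0: GE
  Step 1: BBGE
  Step 2: BBBBGE
Matches the given result.

Answer: BBG


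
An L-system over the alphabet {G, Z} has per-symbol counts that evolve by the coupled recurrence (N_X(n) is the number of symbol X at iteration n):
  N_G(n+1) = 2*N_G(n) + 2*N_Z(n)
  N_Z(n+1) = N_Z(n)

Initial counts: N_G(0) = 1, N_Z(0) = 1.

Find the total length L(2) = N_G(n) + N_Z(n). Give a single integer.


Answer: 11

Derivation:
Step 0: N_G=1, N_Z=1, L=2
Step 1: N_G=4, N_Z=1, L=5
Step 2: N_G=10, N_Z=1, L=11


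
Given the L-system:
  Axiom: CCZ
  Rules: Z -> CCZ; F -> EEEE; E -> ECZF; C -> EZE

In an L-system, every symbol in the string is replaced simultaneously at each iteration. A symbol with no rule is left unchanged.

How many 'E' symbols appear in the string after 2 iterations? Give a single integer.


Step 0: CCZ  (0 'E')
Step 1: EZEEZECCZ  (4 'E')
Step 2: ECZFCCZECZFECZFCCZECZFEZEEZECCZ  (8 'E')

Answer: 8


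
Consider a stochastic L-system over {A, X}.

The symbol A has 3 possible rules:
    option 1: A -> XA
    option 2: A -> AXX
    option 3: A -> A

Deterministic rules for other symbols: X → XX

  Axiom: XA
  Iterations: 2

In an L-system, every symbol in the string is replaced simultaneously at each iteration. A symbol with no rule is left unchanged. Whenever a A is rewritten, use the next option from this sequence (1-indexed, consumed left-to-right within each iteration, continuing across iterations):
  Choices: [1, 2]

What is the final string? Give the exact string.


Answer: XXXXXXAXX

Derivation:
Step 0: XA
Step 1: XXXA  (used choices [1])
Step 2: XXXXXXAXX  (used choices [2])


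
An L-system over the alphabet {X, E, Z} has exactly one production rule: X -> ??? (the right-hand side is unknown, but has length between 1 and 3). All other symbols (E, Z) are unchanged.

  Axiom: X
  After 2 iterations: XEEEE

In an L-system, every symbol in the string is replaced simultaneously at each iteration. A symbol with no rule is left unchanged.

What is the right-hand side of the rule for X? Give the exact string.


Trying X -> XEE:
  Step 0: X
  Step 1: XEE
  Step 2: XEEEE
Matches the given result.

Answer: XEE


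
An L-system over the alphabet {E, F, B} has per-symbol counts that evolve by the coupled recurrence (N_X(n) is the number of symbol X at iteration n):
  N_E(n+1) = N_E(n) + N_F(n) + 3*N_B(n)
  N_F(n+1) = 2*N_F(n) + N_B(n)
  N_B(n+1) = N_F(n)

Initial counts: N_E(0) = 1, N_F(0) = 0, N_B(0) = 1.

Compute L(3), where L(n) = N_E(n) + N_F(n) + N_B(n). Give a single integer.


Answer: 17

Derivation:
Step 0: N_E=1, N_F=0, N_B=1, L=2
Step 1: N_E=4, N_F=1, N_B=0, L=5
Step 2: N_E=5, N_F=2, N_B=1, L=8
Step 3: N_E=10, N_F=5, N_B=2, L=17


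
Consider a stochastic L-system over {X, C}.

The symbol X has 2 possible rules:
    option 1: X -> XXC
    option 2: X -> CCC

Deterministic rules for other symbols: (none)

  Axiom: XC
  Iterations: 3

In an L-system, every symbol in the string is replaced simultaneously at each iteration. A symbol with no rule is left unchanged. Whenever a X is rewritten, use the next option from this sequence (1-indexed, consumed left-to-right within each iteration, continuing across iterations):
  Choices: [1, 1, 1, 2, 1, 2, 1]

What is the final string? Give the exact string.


Step 0: XC
Step 1: XXCC  (used choices [1])
Step 2: XXCXXCCC  (used choices [1, 1])
Step 3: CCCXXCCCCCXXCCCC  (used choices [2, 1, 2, 1])

Answer: CCCXXCCCCCXXCCCC


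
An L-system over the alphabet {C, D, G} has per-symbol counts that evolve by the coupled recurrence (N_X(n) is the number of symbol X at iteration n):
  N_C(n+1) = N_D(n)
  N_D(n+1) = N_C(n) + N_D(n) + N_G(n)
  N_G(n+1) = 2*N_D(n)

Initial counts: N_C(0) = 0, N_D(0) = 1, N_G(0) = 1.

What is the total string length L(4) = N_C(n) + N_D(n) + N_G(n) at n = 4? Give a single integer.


Answer: 59

Derivation:
Step 0: N_C=0, N_D=1, N_G=1, L=2
Step 1: N_C=1, N_D=2, N_G=2, L=5
Step 2: N_C=2, N_D=5, N_G=4, L=11
Step 3: N_C=5, N_D=11, N_G=10, L=26
Step 4: N_C=11, N_D=26, N_G=22, L=59


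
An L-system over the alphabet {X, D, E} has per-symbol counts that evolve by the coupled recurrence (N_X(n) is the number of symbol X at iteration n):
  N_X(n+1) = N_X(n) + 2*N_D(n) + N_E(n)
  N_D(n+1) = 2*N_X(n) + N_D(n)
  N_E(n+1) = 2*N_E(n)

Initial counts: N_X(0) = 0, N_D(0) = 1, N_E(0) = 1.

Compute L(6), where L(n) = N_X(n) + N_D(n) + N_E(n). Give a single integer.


Step 0: N_X=0, N_D=1, N_E=1, L=2
Step 1: N_X=3, N_D=1, N_E=2, L=6
Step 2: N_X=7, N_D=7, N_E=4, L=18
Step 3: N_X=25, N_D=21, N_E=8, L=54
Step 4: N_X=75, N_D=71, N_E=16, L=162
Step 5: N_X=233, N_D=221, N_E=32, L=486
Step 6: N_X=707, N_D=687, N_E=64, L=1458

Answer: 1458


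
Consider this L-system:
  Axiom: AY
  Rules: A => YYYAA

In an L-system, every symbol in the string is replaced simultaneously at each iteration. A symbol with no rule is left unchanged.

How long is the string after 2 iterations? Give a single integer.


Answer: 14

Derivation:
Step 0: length = 2
Step 1: length = 6
Step 2: length = 14


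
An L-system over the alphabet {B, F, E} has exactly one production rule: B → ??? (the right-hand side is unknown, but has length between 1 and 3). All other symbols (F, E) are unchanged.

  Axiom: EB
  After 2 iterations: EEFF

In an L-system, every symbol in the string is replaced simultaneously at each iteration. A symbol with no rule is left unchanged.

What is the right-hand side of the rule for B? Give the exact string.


Trying B → EFF:
  Step 0: EB
  Step 1: EEFF
  Step 2: EEFF
Matches the given result.

Answer: EFF


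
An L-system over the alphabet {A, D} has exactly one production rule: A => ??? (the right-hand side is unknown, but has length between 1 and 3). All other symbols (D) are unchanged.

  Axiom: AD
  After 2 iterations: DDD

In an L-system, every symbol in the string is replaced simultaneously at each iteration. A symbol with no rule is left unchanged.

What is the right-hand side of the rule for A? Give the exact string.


Trying A => DD:
  Step 0: AD
  Step 1: DDD
  Step 2: DDD
Matches the given result.

Answer: DD


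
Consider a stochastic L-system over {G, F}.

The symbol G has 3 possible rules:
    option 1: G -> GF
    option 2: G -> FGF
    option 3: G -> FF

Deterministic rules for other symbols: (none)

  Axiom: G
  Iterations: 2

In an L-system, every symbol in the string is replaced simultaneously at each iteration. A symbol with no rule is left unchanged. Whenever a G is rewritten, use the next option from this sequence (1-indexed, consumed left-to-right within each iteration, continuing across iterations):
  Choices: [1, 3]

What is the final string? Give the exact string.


Step 0: G
Step 1: GF  (used choices [1])
Step 2: FFF  (used choices [3])

Answer: FFF


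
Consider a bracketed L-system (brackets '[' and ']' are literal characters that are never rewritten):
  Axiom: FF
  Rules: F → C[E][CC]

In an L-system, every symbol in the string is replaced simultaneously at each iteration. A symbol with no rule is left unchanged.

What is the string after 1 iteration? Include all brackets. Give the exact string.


Answer: C[E][CC]C[E][CC]

Derivation:
Step 0: FF
Step 1: C[E][CC]C[E][CC]


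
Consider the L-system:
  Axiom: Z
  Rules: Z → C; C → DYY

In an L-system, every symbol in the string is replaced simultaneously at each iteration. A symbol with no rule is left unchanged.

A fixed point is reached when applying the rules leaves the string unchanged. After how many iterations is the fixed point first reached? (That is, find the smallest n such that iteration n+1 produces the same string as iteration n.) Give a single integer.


Step 0: Z
Step 1: C
Step 2: DYY
Step 3: DYY  (unchanged — fixed point at step 2)

Answer: 2


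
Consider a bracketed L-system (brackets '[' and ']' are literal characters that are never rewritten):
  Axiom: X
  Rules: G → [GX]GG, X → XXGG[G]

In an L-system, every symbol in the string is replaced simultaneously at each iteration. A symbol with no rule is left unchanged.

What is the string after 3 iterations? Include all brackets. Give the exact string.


Answer: XXGG[G]XXGG[G][GX]GG[GX]GG[[GX]GG]XXGG[G]XXGG[G][GX]GG[GX]GG[[GX]GG][[GX]GGXXGG[G]][GX]GG[GX]GG[[GX]GGXXGG[G]][GX]GG[GX]GG[[[GX]GGXXGG[G]][GX]GG[GX]GG]

Derivation:
Step 0: X
Step 1: XXGG[G]
Step 2: XXGG[G]XXGG[G][GX]GG[GX]GG[[GX]GG]
Step 3: XXGG[G]XXGG[G][GX]GG[GX]GG[[GX]GG]XXGG[G]XXGG[G][GX]GG[GX]GG[[GX]GG][[GX]GGXXGG[G]][GX]GG[GX]GG[[GX]GGXXGG[G]][GX]GG[GX]GG[[[GX]GGXXGG[G]][GX]GG[GX]GG]


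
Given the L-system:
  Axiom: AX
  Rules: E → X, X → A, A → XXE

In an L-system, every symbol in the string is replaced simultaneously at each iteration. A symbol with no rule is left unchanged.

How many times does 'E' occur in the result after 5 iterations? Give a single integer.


Step 0: AX  (0 'E')
Step 1: XXEA  (1 'E')
Step 2: AAXXXE  (1 'E')
Step 3: XXEXXEAAAX  (2 'E')
Step 4: AAXAAXXXEXXEXXEA  (3 'E')
Step 5: XXEXXEAXXEXXEAAAXAAXAAXXXE  (5 'E')

Answer: 5


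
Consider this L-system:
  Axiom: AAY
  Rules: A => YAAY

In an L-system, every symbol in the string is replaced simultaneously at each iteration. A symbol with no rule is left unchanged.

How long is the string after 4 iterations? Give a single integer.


Step 0: length = 3
Step 1: length = 9
Step 2: length = 21
Step 3: length = 45
Step 4: length = 93

Answer: 93


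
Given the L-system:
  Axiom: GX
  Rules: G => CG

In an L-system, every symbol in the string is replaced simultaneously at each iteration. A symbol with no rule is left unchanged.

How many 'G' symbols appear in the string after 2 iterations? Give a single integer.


Step 0: GX  (1 'G')
Step 1: CGX  (1 'G')
Step 2: CCGX  (1 'G')

Answer: 1


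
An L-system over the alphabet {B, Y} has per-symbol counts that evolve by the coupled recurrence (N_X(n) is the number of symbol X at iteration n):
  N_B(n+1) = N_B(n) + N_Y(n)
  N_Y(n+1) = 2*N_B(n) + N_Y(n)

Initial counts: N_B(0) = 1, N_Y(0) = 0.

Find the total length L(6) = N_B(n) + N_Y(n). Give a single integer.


Step 0: N_B=1, N_Y=0, L=1
Step 1: N_B=1, N_Y=2, L=3
Step 2: N_B=3, N_Y=4, L=7
Step 3: N_B=7, N_Y=10, L=17
Step 4: N_B=17, N_Y=24, L=41
Step 5: N_B=41, N_Y=58, L=99
Step 6: N_B=99, N_Y=140, L=239

Answer: 239


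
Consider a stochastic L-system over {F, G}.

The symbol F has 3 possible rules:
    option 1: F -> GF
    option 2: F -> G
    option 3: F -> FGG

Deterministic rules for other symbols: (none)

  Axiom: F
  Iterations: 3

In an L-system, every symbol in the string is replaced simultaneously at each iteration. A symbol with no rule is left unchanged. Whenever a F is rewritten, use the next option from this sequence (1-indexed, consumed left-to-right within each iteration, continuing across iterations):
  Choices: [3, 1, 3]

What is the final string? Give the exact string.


Answer: GFGGGG

Derivation:
Step 0: F
Step 1: FGG  (used choices [3])
Step 2: GFGG  (used choices [1])
Step 3: GFGGGG  (used choices [3])


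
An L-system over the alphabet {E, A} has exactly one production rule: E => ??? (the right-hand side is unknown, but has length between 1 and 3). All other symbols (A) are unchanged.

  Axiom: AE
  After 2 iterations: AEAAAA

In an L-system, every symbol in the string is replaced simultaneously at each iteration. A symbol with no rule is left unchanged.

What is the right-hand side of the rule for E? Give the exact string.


Trying E => EAA:
  Step 0: AE
  Step 1: AEAA
  Step 2: AEAAAA
Matches the given result.

Answer: EAA


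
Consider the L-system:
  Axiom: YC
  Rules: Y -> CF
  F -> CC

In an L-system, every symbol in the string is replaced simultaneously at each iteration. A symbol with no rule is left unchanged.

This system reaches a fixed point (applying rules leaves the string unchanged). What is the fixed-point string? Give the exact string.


Answer: CCCC

Derivation:
Step 0: YC
Step 1: CFC
Step 2: CCCC
Step 3: CCCC  (unchanged — fixed point at step 2)


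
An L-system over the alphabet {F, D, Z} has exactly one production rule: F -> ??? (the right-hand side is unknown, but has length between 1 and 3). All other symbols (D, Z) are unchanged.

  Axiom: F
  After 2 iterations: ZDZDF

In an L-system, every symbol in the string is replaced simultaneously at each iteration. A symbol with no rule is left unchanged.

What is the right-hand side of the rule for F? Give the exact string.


Answer: ZDF

Derivation:
Trying F -> ZDF:
  Step 0: F
  Step 1: ZDF
  Step 2: ZDZDF
Matches the given result.


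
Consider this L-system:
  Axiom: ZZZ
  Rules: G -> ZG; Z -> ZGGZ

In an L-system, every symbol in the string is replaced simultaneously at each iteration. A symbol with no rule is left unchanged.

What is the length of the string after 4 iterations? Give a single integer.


Answer: 324

Derivation:
Step 0: length = 3
Step 1: length = 12
Step 2: length = 36
Step 3: length = 108
Step 4: length = 324


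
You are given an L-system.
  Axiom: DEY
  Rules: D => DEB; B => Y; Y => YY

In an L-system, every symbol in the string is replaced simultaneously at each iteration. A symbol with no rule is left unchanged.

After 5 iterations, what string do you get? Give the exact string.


Step 0: DEY
Step 1: DEBEYY
Step 2: DEBEYEYYYY
Step 3: DEBEYEYYEYYYYYYYY
Step 4: DEBEYEYYEYYYYEYYYYYYYYYYYYYYYY
Step 5: DEBEYEYYEYYYYEYYYYYYYYEYYYYYYYYYYYYYYYYYYYYYYYYYYYYYYYY

Answer: DEBEYEYYEYYYYEYYYYYYYYEYYYYYYYYYYYYYYYYYYYYYYYYYYYYYYYY


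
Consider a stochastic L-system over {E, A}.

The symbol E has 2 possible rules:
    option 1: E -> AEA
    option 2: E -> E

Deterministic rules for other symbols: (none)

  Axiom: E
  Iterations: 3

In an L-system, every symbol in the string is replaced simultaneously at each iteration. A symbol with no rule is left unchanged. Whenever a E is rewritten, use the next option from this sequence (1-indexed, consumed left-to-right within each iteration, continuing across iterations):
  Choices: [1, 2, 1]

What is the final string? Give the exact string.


Answer: AAEAA

Derivation:
Step 0: E
Step 1: AEA  (used choices [1])
Step 2: AEA  (used choices [2])
Step 3: AAEAA  (used choices [1])
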